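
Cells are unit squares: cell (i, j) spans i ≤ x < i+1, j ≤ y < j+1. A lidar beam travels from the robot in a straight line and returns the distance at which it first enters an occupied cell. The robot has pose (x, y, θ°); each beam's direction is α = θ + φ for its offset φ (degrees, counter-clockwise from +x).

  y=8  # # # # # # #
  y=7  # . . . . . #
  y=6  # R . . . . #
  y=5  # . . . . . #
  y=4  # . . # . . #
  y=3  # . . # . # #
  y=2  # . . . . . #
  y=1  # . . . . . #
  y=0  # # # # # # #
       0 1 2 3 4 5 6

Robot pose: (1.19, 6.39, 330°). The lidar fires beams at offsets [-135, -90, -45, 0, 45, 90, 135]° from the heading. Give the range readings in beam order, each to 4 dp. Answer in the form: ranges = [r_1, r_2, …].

beam 1: φ=-135°, α=195°
  direction (-0.9659, -0.2588); cell (1,6); t to first gridline: x 0.1967, y 1.5068 (then +1.0353 / +3.8637)
    (0,6) via x @ 0.1967  # hit
  → r_1 = 0.1967
beam 2: φ=-90°, α=240°
  direction (-0.5000, -0.8660); cell (1,6); t to first gridline: x 0.3800, y 0.4503 (then +2.0000 / +1.1547)
    (0,6) via x @ 0.3800  # hit
  → r_2 = 0.3800
beam 3: φ=-45°, α=285°
  direction (0.2588, -0.9659); cell (1,6); t to first gridline: x 3.1296, y 0.4038 (then +3.8637 / +1.0353)
    (1,5) via y @ 0.4038
    (1,4) via y @ 1.4390
    (1,3) via y @ 2.4743
    (2,3) via x @ 3.1296
    (2,2) via y @ 3.5096
    (2,1) via y @ 4.5449
    (2,0) via y @ 5.5801  # hit
  → r_3 = 5.5801
beam 4: φ=0°, α=330°
  direction (0.8660, -0.5000); cell (1,6); t to first gridline: x 0.9353, y 0.7800 (then +1.1547 / +2.0000)
    (1,5) via y @ 0.7800
    (2,5) via x @ 0.9353
    (3,5) via x @ 2.0900
    (3,4) via y @ 2.7800  # hit
  → r_4 = 2.7800
beam 5: φ=45°, α=15°
  direction (0.9659, 0.2588); cell (1,6); t to first gridline: x 0.8386, y 2.3569 (then +1.0353 / +3.8637)
    (2,6) via x @ 0.8386
    (3,6) via x @ 1.8738
    (3,7) via y @ 2.3569
    (4,7) via x @ 2.9091
    (5,7) via x @ 3.9444
    (6,7) via x @ 4.9797  # hit
  → r_5 = 4.9797
beam 6: φ=90°, α=60°
  direction (0.5000, 0.8660); cell (1,6); t to first gridline: x 1.6200, y 0.7044 (then +2.0000 / +1.1547)
    (1,7) via y @ 0.7044
    (2,7) via x @ 1.6200
    (2,8) via y @ 1.8591  # hit
  → r_6 = 1.8591
beam 7: φ=135°, α=105°
  direction (-0.2588, 0.9659); cell (1,6); t to first gridline: x 0.7341, y 0.6315 (then +3.8637 / +1.0353)
    (1,7) via y @ 0.6315
    (0,7) via x @ 0.7341  # hit
  → r_7 = 0.7341

ranges = [0.1967, 0.3800, 5.5801, 2.7800, 4.9797, 1.8591, 0.7341]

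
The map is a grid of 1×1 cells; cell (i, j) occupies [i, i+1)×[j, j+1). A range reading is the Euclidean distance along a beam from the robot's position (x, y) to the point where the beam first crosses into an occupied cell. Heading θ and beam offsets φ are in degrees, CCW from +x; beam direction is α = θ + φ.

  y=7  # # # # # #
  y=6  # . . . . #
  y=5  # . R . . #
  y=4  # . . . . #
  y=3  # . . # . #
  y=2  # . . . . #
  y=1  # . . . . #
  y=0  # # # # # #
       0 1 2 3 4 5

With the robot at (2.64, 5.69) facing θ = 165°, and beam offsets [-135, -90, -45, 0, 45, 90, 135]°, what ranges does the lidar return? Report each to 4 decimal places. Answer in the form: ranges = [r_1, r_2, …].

beam 1: φ=-135°, α=30°
  d=(0.8660,0.5000)  start (2,5)  tX=0.4157 tY=0.6200  stride 1/|dx|=1.1547 1/|dy|=2.0000
    cross x-line → (3,5), t=0.4157
    cross y-line → (3,6), t=0.6200
    cross x-line → (4,6), t=1.5704
    cross y-line → (4,7), t=2.6200 (wall)
  → r_1 = 2.6200
beam 2: φ=-90°, α=75°
  d=(0.2588,0.9659)  start (2,5)  tX=1.3909 tY=0.3209  stride 1/|dx|=3.8637 1/|dy|=1.0353
    cross y-line → (2,6), t=0.3209
    cross y-line → (2,7), t=1.3562 (wall)
  → r_2 = 1.3562
beam 3: φ=-45°, α=120°
  d=(-0.5000,0.8660)  start (2,5)  tX=1.2800 tY=0.3580  stride 1/|dx|=2.0000 1/|dy|=1.1547
    cross y-line → (2,6), t=0.3580
    cross x-line → (1,6), t=1.2800
    cross y-line → (1,7), t=1.5127 (wall)
  → r_3 = 1.5127
beam 4: φ=0°, α=165°
  d=(-0.9659,0.2588)  start (2,5)  tX=0.6626 tY=1.1977  stride 1/|dx|=1.0353 1/|dy|=3.8637
    cross x-line → (1,5), t=0.6626
    cross y-line → (1,6), t=1.1977
    cross x-line → (0,6), t=1.6979 (wall)
  → r_4 = 1.6979
beam 5: φ=45°, α=210°
  d=(-0.8660,-0.5000)  start (2,5)  tX=0.7390 tY=1.3800  stride 1/|dx|=1.1547 1/|dy|=2.0000
    cross x-line → (1,5), t=0.7390
    cross y-line → (1,4), t=1.3800
    cross x-line → (0,4), t=1.8937 (wall)
  → r_5 = 1.8937
beam 6: φ=90°, α=255°
  d=(-0.2588,-0.9659)  start (2,5)  tX=2.4728 tY=0.7143  stride 1/|dx|=3.8637 1/|dy|=1.0353
    cross y-line → (2,4), t=0.7143
    cross y-line → (2,3), t=1.7496
    cross x-line → (1,3), t=2.4728
    cross y-line → (1,2), t=2.7849
    cross y-line → (1,1), t=3.8202
    cross y-line → (1,0), t=4.8554 (wall)
  → r_6 = 4.8554
beam 7: φ=135°, α=300°
  d=(0.5000,-0.8660)  start (2,5)  tX=0.7200 tY=0.7967  stride 1/|dx|=2.0000 1/|dy|=1.1547
    cross x-line → (3,5), t=0.7200
    cross y-line → (3,4), t=0.7967
    cross y-line → (3,3), t=1.9514 (wall)
  → r_7 = 1.9514

ranges = [2.6200, 1.3562, 1.5127, 1.6979, 1.8937, 4.8554, 1.9514]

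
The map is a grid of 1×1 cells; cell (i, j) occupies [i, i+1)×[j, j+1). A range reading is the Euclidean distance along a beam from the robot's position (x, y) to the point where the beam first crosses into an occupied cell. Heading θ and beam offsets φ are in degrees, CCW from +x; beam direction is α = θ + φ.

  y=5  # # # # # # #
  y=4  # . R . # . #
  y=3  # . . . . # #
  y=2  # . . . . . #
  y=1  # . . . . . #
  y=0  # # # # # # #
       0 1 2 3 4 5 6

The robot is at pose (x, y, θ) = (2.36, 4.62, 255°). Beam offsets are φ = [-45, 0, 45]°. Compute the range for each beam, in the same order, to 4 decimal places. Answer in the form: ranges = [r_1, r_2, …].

beam 1: φ=-45°, α=210°
  dir = (cos 210°, sin 210°) = (-0.8660, -0.5000); from cell (2,4)
  next x-line at t=0.4157, next y-line at t=1.2400; Δt_x=1.1547, Δt_y=2.0000
    x: enter (1,4) at t=0.4157
    y: enter (1,3) at t=1.2400
    x: enter (0,3) at t=1.5704 ← occupied
  → r_1 = 1.5704
beam 2: φ=0°, α=255°
  dir = (cos 255°, sin 255°) = (-0.2588, -0.9659); from cell (2,4)
  next x-line at t=1.3909, next y-line at t=0.6419; Δt_x=3.8637, Δt_y=1.0353
    y: enter (2,3) at t=0.6419
    x: enter (1,3) at t=1.3909
    y: enter (1,2) at t=1.6771
    y: enter (1,1) at t=2.7124
    y: enter (1,0) at t=3.7477 ← occupied
  → r_2 = 3.7477
beam 3: φ=45°, α=300°
  dir = (cos 300°, sin 300°) = (0.5000, -0.8660); from cell (2,4)
  next x-line at t=1.2800, next y-line at t=0.7159; Δt_x=2.0000, Δt_y=1.1547
    y: enter (2,3) at t=0.7159
    x: enter (3,3) at t=1.2800
    y: enter (3,2) at t=1.8706
    y: enter (3,1) at t=3.0253
    x: enter (4,1) at t=3.2800
    y: enter (4,0) at t=4.1800 ← occupied
  → r_3 = 4.1800

ranges = [1.5704, 3.7477, 4.1800]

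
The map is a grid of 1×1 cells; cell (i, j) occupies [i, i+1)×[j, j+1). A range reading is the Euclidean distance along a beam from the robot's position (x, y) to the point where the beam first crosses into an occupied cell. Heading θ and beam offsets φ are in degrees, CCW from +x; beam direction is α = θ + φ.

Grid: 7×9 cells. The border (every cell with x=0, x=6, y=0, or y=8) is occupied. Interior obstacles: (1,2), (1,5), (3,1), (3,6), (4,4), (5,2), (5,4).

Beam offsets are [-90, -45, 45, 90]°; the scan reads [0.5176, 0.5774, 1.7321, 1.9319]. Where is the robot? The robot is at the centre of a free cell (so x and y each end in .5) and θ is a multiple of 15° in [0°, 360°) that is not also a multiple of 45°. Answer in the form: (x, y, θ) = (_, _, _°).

Enumerate (i+0.5, j+0.5, θ) over the 28 free cells and 16 admissible headings. For each, cast all 4 beams and compare to the given ranges.
  (5.5, 6.5, 60°): beam 1 = 0.5774 ≠ 0.5176 ✗
  (1.5, 3.5, 255°): beam 3 = 0.5774 ≠ 1.7321 ✗
  (5.5, 3.5, 210°): beam 1 = 0.5774 ≠ 0.5176 ✗
  (4.5, 6.5, 75°): beam 1 = 1.5529 ≠ 0.5176 ✗
  …
  (2.5, 7.5, 165°): r_1=0.5176, r_2=0.5774, r_3=1.7321, r_4=1.9319 — all match ✓
No second candidate reproduces the full scan.

(x, y, θ) = (2.5, 7.5, 165°)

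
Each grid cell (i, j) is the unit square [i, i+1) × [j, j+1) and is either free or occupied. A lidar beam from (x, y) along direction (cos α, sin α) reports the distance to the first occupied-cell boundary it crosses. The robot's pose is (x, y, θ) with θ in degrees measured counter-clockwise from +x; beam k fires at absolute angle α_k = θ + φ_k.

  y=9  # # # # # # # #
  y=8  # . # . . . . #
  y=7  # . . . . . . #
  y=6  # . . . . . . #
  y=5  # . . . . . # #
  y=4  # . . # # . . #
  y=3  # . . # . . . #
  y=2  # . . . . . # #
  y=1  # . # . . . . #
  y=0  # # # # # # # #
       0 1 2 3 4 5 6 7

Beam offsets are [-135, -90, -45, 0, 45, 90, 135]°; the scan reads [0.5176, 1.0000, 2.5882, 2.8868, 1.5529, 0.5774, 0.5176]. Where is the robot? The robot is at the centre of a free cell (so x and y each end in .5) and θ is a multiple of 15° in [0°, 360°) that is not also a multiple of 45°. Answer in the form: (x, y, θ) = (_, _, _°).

(x, y, θ) = (3.5, 1.5, 60°)

Enumerate (i+0.5, j+0.5, θ) over the 41 free cells and 16 admissible headings. For each, cast all 7 beams and compare to the given ranges.
  (1.5, 8.5, 30°): beam 1 = 1.9319 ≠ 0.5176 ✗
  (6.5, 8.5, 330°): beam 1 = 5.6940 ≠ 0.5176 ✗
  (5.5, 8.5, 30°): beam 1 = 3.6235 ≠ 0.5176 ✗
  (1.5, 4.5, 120°): beam 1 = 1.5529 ≠ 0.5176 ✗
  …
  (3.5, 1.5, 60°): r_1=0.5176, r_2=1.0000, r_3=2.5882, r_4=2.8868, r_5=1.5529, r_6=0.5774, r_7=0.5176 — all match ✓
Unique over the lattice → pose = (3.5, 1.5, 60°).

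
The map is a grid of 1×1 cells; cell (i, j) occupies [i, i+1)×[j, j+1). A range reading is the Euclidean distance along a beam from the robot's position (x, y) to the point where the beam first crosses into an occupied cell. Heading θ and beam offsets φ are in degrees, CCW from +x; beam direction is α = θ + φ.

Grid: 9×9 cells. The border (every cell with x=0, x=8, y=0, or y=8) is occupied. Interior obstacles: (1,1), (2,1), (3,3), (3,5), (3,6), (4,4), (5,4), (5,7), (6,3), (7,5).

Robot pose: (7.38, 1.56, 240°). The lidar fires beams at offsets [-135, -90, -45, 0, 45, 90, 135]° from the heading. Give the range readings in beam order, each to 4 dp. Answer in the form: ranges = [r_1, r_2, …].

beam 1: φ=-135°, α=105°
  dir = (cos 105°, sin 105°) = (-0.2588, 0.9659); from cell (7,1)
  next x-line at t=1.4682, next y-line at t=0.4555; Δt_x=3.8637, Δt_y=1.0353
    y: enter (7,2) at t=0.4555
    x: enter (6,2) at t=1.4682
    y: enter (6,3) at t=1.4908 ← occupied
  → r_1 = 1.4908
beam 2: φ=-90°, α=150°
  dir = (cos 150°, sin 150°) = (-0.8660, 0.5000); from cell (7,1)
  next x-line at t=0.4388, next y-line at t=0.8800; Δt_x=1.1547, Δt_y=2.0000
    x: enter (6,1) at t=0.4388
    y: enter (6,2) at t=0.8800
    x: enter (5,2) at t=1.5935
    x: enter (4,2) at t=2.7482
    y: enter (4,3) at t=2.8800
    x: enter (3,3) at t=3.9029 ← occupied
  → r_2 = 3.9029
beam 3: φ=-45°, α=195°
  dir = (cos 195°, sin 195°) = (-0.9659, -0.2588); from cell (7,1)
  next x-line at t=0.3934, next y-line at t=2.1637; Δt_x=1.0353, Δt_y=3.8637
    x: enter (6,1) at t=0.3934
    x: enter (5,1) at t=1.4287
    y: enter (5,0) at t=2.1637 ← occupied
  → r_3 = 2.1637
beam 4: φ=0°, α=240°
  dir = (cos 240°, sin 240°) = (-0.5000, -0.8660); from cell (7,1)
  next x-line at t=0.7600, next y-line at t=0.6466; Δt_x=2.0000, Δt_y=1.1547
    y: enter (7,0) at t=0.6466 ← occupied
  → r_4 = 0.6466
beam 5: φ=45°, α=285°
  dir = (cos 285°, sin 285°) = (0.2588, -0.9659); from cell (7,1)
  next x-line at t=2.3955, next y-line at t=0.5798; Δt_x=3.8637, Δt_y=1.0353
    y: enter (7,0) at t=0.5798 ← occupied
  → r_5 = 0.5798
beam 6: φ=90°, α=330°
  dir = (cos 330°, sin 330°) = (0.8660, -0.5000); from cell (7,1)
  next x-line at t=0.7159, next y-line at t=1.1200; Δt_x=1.1547, Δt_y=2.0000
    x: enter (8,1) at t=0.7159 ← occupied
  → r_6 = 0.7159
beam 7: φ=135°, α=15°
  dir = (cos 15°, sin 15°) = (0.9659, 0.2588); from cell (7,1)
  next x-line at t=0.6419, next y-line at t=1.7000; Δt_x=1.0353, Δt_y=3.8637
    x: enter (8,1) at t=0.6419 ← occupied
  → r_7 = 0.6419

ranges = [1.4908, 3.9029, 2.1637, 0.6466, 0.5798, 0.7159, 0.6419]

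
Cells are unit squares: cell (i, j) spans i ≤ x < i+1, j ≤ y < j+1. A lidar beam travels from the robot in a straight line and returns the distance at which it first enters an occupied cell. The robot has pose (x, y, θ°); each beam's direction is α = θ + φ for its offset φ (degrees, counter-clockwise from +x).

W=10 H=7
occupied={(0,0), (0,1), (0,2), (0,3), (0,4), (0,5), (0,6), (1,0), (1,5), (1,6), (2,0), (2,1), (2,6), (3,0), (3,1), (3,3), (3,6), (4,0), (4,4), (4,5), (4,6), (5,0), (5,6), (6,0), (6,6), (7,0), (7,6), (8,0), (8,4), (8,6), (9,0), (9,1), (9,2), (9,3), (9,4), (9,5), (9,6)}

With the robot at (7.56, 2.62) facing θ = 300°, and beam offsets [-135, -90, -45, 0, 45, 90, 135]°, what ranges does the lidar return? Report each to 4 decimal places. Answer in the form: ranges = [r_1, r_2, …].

ranges = [3.6856, 3.2400, 1.6771, 1.8706, 1.4908, 1.6628, 1.7000]

beam 1: φ=-135°, α=165°
  d=(-0.9659,0.2588)  start (7,2)  tX=0.5798 tY=1.4682  stride 1/|dx|=1.0353 1/|dy|=3.8637
    cross x-line → (6,2), t=0.5798
    cross y-line → (6,3), t=1.4682
    cross x-line → (5,3), t=1.6150
    cross x-line → (4,3), t=2.6503
    cross x-line → (3,3), t=3.6856 (wall)
  → r_1 = 3.6856
beam 2: φ=-90°, α=210°
  d=(-0.8660,-0.5000)  start (7,2)  tX=0.6466 tY=1.2400  stride 1/|dx|=1.1547 1/|dy|=2.0000
    cross x-line → (6,2), t=0.6466
    cross y-line → (6,1), t=1.2400
    cross x-line → (5,1), t=1.8013
    cross x-line → (4,1), t=2.9560
    cross y-line → (4,0), t=3.2400 (wall)
  → r_2 = 3.2400
beam 3: φ=-45°, α=255°
  d=(-0.2588,-0.9659)  start (7,2)  tX=2.1637 tY=0.6419  stride 1/|dx|=3.8637 1/|dy|=1.0353
    cross y-line → (7,1), t=0.6419
    cross y-line → (7,0), t=1.6771 (wall)
  → r_3 = 1.6771
beam 4: φ=0°, α=300°
  d=(0.5000,-0.8660)  start (7,2)  tX=0.8800 tY=0.7159  stride 1/|dx|=2.0000 1/|dy|=1.1547
    cross y-line → (7,1), t=0.7159
    cross x-line → (8,1), t=0.8800
    cross y-line → (8,0), t=1.8706 (wall)
  → r_4 = 1.8706
beam 5: φ=45°, α=345°
  d=(0.9659,-0.2588)  start (7,2)  tX=0.4555 tY=2.3955  stride 1/|dx|=1.0353 1/|dy|=3.8637
    cross x-line → (8,2), t=0.4555
    cross x-line → (9,2), t=1.4908 (wall)
  → r_5 = 1.4908
beam 6: φ=90°, α=30°
  d=(0.8660,0.5000)  start (7,2)  tX=0.5081 tY=0.7600  stride 1/|dx|=1.1547 1/|dy|=2.0000
    cross x-line → (8,2), t=0.5081
    cross y-line → (8,3), t=0.7600
    cross x-line → (9,3), t=1.6628 (wall)
  → r_6 = 1.6628
beam 7: φ=135°, α=75°
  d=(0.2588,0.9659)  start (7,2)  tX=1.7000 tY=0.3934  stride 1/|dx|=3.8637 1/|dy|=1.0353
    cross y-line → (7,3), t=0.3934
    cross y-line → (7,4), t=1.4287
    cross x-line → (8,4), t=1.7000 (wall)
  → r_7 = 1.7000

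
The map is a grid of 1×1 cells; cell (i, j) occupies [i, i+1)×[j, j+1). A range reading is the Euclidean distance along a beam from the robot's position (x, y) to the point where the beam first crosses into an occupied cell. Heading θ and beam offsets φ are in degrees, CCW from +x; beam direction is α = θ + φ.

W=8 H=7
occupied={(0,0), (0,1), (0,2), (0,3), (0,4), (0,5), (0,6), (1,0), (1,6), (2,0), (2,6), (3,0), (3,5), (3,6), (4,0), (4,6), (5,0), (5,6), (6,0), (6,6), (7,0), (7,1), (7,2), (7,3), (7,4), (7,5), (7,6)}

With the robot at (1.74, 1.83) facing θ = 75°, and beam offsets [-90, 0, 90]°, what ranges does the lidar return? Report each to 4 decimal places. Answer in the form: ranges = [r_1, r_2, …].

ranges = [3.2069, 4.3171, 0.7661]

beam 1: φ=-90°, α=345°
  cosα=0.9659 sinα=-0.2588 | (1,1) | tMaxX 0.2692 tMaxY 3.2069 | tΔX 1.0353 tΔY 3.8637
    t=0.2692 [x] (2,1)
    t=1.3044 [x] (3,1)
    t=2.3397 [x] (4,1)
    t=3.2069 [y] (4,0) — stop
  → r_1 = 3.2069
beam 2: φ=0°, α=75°
  cosα=0.2588 sinα=0.9659 | (1,1) | tMaxX 1.0046 tMaxY 0.1760 | tΔX 3.8637 tΔY 1.0353
    t=0.1760 [y] (1,2)
    t=1.0046 [x] (2,2)
    t=1.2113 [y] (2,3)
    t=2.2465 [y] (2,4)
    t=3.2818 [y] (2,5)
    t=4.3171 [y] (2,6) — stop
  → r_2 = 4.3171
beam 3: φ=90°, α=165°
  cosα=-0.9659 sinα=0.2588 | (1,1) | tMaxX 0.7661 tMaxY 0.6568 | tΔX 1.0353 tΔY 3.8637
    t=0.6568 [y] (1,2)
    t=0.7661 [x] (0,2) — stop
  → r_3 = 0.7661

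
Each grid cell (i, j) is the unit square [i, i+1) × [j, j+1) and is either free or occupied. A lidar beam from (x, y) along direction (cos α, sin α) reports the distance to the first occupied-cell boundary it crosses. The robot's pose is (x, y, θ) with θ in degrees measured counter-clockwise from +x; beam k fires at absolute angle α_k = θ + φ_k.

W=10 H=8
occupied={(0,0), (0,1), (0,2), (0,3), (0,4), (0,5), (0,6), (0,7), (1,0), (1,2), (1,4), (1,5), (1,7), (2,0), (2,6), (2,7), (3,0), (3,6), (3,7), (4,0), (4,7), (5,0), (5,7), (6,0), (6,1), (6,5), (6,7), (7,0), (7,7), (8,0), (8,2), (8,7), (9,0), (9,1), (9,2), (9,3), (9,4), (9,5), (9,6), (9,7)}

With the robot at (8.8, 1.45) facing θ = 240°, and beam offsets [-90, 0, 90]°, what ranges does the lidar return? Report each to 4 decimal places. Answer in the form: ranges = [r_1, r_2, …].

ranges = [7.8520, 0.5196, 0.2309]

beam 1: φ=-90°, α=150°
  direction (-0.8660, 0.5000); cell (8,1); t to first gridline: x 0.9238, y 1.1000 (then +1.1547 / +2.0000)
    (7,1) via x @ 0.9238
    (7,2) via y @ 1.1000
    (6,2) via x @ 2.0785
    (6,3) via y @ 3.1000
    (5,3) via x @ 3.2332
    (4,3) via x @ 4.3879
    (4,4) via y @ 5.1000
    (3,4) via x @ 5.5426
    (2,4) via x @ 6.6973
    (2,5) via y @ 7.1000
    (1,5) via x @ 7.8520  # hit
  → r_1 = 7.8520
beam 2: φ=0°, α=240°
  direction (-0.5000, -0.8660); cell (8,1); t to first gridline: x 1.6000, y 0.5196 (then +2.0000 / +1.1547)
    (8,0) via y @ 0.5196  # hit
  → r_2 = 0.5196
beam 3: φ=90°, α=330°
  direction (0.8660, -0.5000); cell (8,1); t to first gridline: x 0.2309, y 0.9000 (then +1.1547 / +2.0000)
    (9,1) via x @ 0.2309  # hit
  → r_3 = 0.2309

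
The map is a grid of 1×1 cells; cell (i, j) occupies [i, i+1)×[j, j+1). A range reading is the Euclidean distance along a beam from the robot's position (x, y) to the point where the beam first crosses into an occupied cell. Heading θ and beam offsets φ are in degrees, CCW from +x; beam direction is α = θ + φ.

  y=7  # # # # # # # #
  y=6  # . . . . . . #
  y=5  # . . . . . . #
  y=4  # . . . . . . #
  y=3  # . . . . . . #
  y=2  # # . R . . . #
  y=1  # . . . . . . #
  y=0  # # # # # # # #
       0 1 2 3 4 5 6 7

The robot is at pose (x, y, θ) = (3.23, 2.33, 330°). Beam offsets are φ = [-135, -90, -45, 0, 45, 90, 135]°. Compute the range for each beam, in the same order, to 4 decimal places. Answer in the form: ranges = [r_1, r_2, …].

ranges = [1.2734, 1.5358, 1.3769, 2.6600, 3.9030, 5.3925, 4.8347]

beam 1: φ=-135°, α=195°
  direction (-0.9659, -0.2588); cell (3,2); t to first gridline: x 0.2381, y 1.2750 (then +1.0353 / +3.8637)
    (2,2) via x @ 0.2381
    (1,2) via x @ 1.2734  # hit
  → r_1 = 1.2734
beam 2: φ=-90°, α=240°
  direction (-0.5000, -0.8660); cell (3,2); t to first gridline: x 0.4600, y 0.3811 (then +2.0000 / +1.1547)
    (3,1) via y @ 0.3811
    (2,1) via x @ 0.4600
    (2,0) via y @ 1.5358  # hit
  → r_2 = 1.5358
beam 3: φ=-45°, α=285°
  direction (0.2588, -0.9659); cell (3,2); t to first gridline: x 2.9751, y 0.3416 (then +3.8637 / +1.0353)
    (3,1) via y @ 0.3416
    (3,0) via y @ 1.3769  # hit
  → r_3 = 1.3769
beam 4: φ=0°, α=330°
  direction (0.8660, -0.5000); cell (3,2); t to first gridline: x 0.8891, y 0.6600 (then +1.1547 / +2.0000)
    (3,1) via y @ 0.6600
    (4,1) via x @ 0.8891
    (5,1) via x @ 2.0438
    (5,0) via y @ 2.6600  # hit
  → r_4 = 2.6600
beam 5: φ=45°, α=15°
  direction (0.9659, 0.2588); cell (3,2); t to first gridline: x 0.7972, y 2.5887 (then +1.0353 / +3.8637)
    (4,2) via x @ 0.7972
    (5,2) via x @ 1.8324
    (5,3) via y @ 2.5887
    (6,3) via x @ 2.8677
    (7,3) via x @ 3.9030  # hit
  → r_5 = 3.9030
beam 6: φ=90°, α=60°
  direction (0.5000, 0.8660); cell (3,2); t to first gridline: x 1.5400, y 0.7736 (then +2.0000 / +1.1547)
    (3,3) via y @ 0.7736
    (4,3) via x @ 1.5400
    (4,4) via y @ 1.9283
    (4,5) via y @ 3.0831
    (5,5) via x @ 3.5400
    (5,6) via y @ 4.2378
    (5,7) via y @ 5.3925  # hit
  → r_6 = 5.3925
beam 7: φ=135°, α=105°
  direction (-0.2588, 0.9659); cell (3,2); t to first gridline: x 0.8887, y 0.6936 (then +3.8637 / +1.0353)
    (3,3) via y @ 0.6936
    (2,3) via x @ 0.8887
    (2,4) via y @ 1.7289
    (2,5) via y @ 2.7642
    (2,6) via y @ 3.7995
    (1,6) via x @ 4.7524
    (1,7) via y @ 4.8347  # hit
  → r_7 = 4.8347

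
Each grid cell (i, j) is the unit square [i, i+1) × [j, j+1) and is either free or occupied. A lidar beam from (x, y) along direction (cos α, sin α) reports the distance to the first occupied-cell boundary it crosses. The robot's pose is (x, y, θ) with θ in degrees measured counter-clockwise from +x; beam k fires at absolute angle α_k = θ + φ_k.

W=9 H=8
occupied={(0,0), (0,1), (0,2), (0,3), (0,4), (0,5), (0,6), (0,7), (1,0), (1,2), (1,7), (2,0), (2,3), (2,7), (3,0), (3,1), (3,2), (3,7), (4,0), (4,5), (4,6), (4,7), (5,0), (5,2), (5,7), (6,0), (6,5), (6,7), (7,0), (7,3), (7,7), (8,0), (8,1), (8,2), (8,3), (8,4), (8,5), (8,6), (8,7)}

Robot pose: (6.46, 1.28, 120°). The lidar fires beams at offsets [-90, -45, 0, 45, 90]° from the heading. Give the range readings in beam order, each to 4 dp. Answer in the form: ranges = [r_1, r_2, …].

beam 1: φ=-90°, α=30°
  direction (0.8660, 0.5000); cell (6,1); t to first gridline: x 0.6235, y 1.4400 (then +1.1547 / +2.0000)
    (7,1) via x @ 0.6235
    (7,2) via y @ 1.4400
    (8,2) via x @ 1.7782  # hit
  → r_1 = 1.7782
beam 2: φ=-45°, α=75°
  direction (0.2588, 0.9659); cell (6,1); t to first gridline: x 2.0864, y 0.7454 (then +3.8637 / +1.0353)
    (6,2) via y @ 0.7454
    (6,3) via y @ 1.7807
    (7,3) via x @ 2.0864  # hit
  → r_2 = 2.0864
beam 3: φ=0°, α=120°
  direction (-0.5000, 0.8660); cell (6,1); t to first gridline: x 0.9200, y 0.8314 (then +2.0000 / +1.1547)
    (6,2) via y @ 0.8314
    (5,2) via x @ 0.9200  # hit
  → r_3 = 0.9200
beam 4: φ=45°, α=165°
  direction (-0.9659, 0.2588); cell (6,1); t to first gridline: x 0.4762, y 2.7819 (then +1.0353 / +3.8637)
    (5,1) via x @ 0.4762
    (4,1) via x @ 1.5115
    (3,1) via x @ 2.5468  # hit
  → r_4 = 2.5468
beam 5: φ=90°, α=210°
  direction (-0.8660, -0.5000); cell (6,1); t to first gridline: x 0.5312, y 0.5600 (then +1.1547 / +2.0000)
    (5,1) via x @ 0.5312
    (5,0) via y @ 0.5600  # hit
  → r_5 = 0.5600

ranges = [1.7782, 2.0864, 0.9200, 2.5468, 0.5600]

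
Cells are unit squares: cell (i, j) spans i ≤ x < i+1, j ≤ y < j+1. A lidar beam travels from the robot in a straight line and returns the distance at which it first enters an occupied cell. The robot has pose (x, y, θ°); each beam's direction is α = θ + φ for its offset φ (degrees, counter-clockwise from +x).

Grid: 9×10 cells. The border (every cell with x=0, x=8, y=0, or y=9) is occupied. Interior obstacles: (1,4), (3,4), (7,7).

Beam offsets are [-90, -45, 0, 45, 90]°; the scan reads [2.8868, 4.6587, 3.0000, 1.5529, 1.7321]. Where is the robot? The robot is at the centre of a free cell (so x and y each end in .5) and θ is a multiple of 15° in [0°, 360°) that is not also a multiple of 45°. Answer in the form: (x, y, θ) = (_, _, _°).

(x, y, θ) = (6.5, 5.5, 300°)

Enumerate (i+0.5, j+0.5, θ) over the 53 free cells and 16 admissible headings. For each, cast all 5 beams and compare to the given ranges.
  (1.5, 7.5, 105°): beam 1 = 5.7956 ≠ 2.8868 ✗
  (6.5, 1.5, 60°): beam 1 = 1.0000 ≠ 2.8868 ✗
  (7.5, 4.5, 15°): beam 1 = 1.9319 ≠ 2.8868 ✗
  (2.5, 6.5, 240°): beam 1 = 1.7321 ≠ 2.8868 ✗
  …
  (6.5, 5.5, 300°): r_1=2.8868, r_2=4.6587, r_3=3.0000, r_4=1.5529, r_5=1.7321 — all match ✓
No second candidate reproduces the full scan.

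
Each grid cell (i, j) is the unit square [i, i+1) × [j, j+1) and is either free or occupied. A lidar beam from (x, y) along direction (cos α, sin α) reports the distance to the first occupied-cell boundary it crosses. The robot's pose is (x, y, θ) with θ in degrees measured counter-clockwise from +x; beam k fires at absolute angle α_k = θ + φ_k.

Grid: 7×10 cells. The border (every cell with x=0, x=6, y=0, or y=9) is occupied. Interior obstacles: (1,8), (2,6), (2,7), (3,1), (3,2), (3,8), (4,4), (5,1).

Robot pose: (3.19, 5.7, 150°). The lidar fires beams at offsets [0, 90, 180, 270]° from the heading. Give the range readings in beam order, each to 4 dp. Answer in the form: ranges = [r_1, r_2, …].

beam 1: φ=0°, α=150°
  direction (-0.8660, 0.5000); cell (3,5); t to first gridline: x 0.2194, y 0.6000 (then +1.1547 / +2.0000)
    (2,5) via x @ 0.2194
    (2,6) via y @ 0.6000  # hit
  → r_1 = 0.6000
beam 2: φ=90°, α=240°
  direction (-0.5000, -0.8660); cell (3,5); t to first gridline: x 0.3800, y 0.8083 (then +2.0000 / +1.1547)
    (2,5) via x @ 0.3800
    (2,4) via y @ 0.8083
    (2,3) via y @ 1.9630
    (1,3) via x @ 2.3800
    (1,2) via y @ 3.1177
    (1,1) via y @ 4.2724
    (0,1) via x @ 4.3800  # hit
  → r_2 = 4.3800
beam 3: φ=180°, α=330°
  direction (0.8660, -0.5000); cell (3,5); t to first gridline: x 0.9353, y 1.4000 (then +1.1547 / +2.0000)
    (4,5) via x @ 0.9353
    (4,4) via y @ 1.4000  # hit
  → r_3 = 1.4000
beam 4: φ=270°, α=60°
  direction (0.5000, 0.8660); cell (3,5); t to first gridline: x 1.6200, y 0.3464 (then +2.0000 / +1.1547)
    (3,6) via y @ 0.3464
    (3,7) via y @ 1.5011
    (4,7) via x @ 1.6200
    (4,8) via y @ 2.6558
    (5,8) via x @ 3.6200
    (5,9) via y @ 3.8105  # hit
  → r_4 = 3.8105

ranges = [0.6000, 4.3800, 1.4000, 3.8105]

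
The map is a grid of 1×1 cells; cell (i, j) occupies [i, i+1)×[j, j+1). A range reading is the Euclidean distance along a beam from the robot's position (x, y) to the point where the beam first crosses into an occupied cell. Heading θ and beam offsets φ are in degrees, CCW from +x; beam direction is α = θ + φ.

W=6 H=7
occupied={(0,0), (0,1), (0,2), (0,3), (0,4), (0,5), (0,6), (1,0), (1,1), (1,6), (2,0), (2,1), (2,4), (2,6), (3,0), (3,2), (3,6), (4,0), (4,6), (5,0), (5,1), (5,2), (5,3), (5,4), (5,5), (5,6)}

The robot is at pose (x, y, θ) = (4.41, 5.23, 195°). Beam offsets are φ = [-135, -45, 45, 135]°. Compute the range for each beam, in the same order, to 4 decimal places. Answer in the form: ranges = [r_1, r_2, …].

beam 1: φ=-135°, α=60°
  dir = (cos 60°, sin 60°) = (0.5000, 0.8660); from cell (4,5)
  next x-line at t=1.1800, next y-line at t=0.8891; Δt_x=2.0000, Δt_y=1.1547
    y: enter (4,6) at t=0.8891 ← occupied
  → r_1 = 0.8891
beam 2: φ=-45°, α=150°
  dir = (cos 150°, sin 150°) = (-0.8660, 0.5000); from cell (4,5)
  next x-line at t=0.4734, next y-line at t=1.5400; Δt_x=1.1547, Δt_y=2.0000
    x: enter (3,5) at t=0.4734
    y: enter (3,6) at t=1.5400 ← occupied
  → r_2 = 1.5400
beam 3: φ=45°, α=240°
  dir = (cos 240°, sin 240°) = (-0.5000, -0.8660); from cell (4,5)
  next x-line at t=0.8200, next y-line at t=0.2656; Δt_x=2.0000, Δt_y=1.1547
    y: enter (4,4) at t=0.2656
    x: enter (3,4) at t=0.8200
    y: enter (3,3) at t=1.4203
    y: enter (3,2) at t=2.5750 ← occupied
  → r_3 = 2.5750
beam 4: φ=135°, α=330°
  dir = (cos 330°, sin 330°) = (0.8660, -0.5000); from cell (4,5)
  next x-line at t=0.6813, next y-line at t=0.4600; Δt_x=1.1547, Δt_y=2.0000
    y: enter (4,4) at t=0.4600
    x: enter (5,4) at t=0.6813 ← occupied
  → r_4 = 0.6813

ranges = [0.8891, 1.5400, 2.5750, 0.6813]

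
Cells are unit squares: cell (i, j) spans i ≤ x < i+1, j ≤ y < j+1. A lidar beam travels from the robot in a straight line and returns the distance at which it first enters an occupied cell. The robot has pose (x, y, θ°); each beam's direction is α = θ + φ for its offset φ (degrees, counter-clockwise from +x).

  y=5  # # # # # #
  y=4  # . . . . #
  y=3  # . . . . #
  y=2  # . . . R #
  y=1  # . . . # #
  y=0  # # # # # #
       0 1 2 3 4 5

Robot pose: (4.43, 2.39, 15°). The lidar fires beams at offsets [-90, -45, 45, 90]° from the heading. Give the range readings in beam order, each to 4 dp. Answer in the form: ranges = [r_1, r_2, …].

ranges = [0.4038, 0.6582, 1.1400, 2.7021]

beam 1: φ=-90°, α=285°
  direction (0.2588, -0.9659); cell (4,2); t to first gridline: x 2.2023, y 0.4038 (then +3.8637 / +1.0353)
    (4,1) via y @ 0.4038  # hit
  → r_1 = 0.4038
beam 2: φ=-45°, α=330°
  direction (0.8660, -0.5000); cell (4,2); t to first gridline: x 0.6582, y 0.7800 (then +1.1547 / +2.0000)
    (5,2) via x @ 0.6582  # hit
  → r_2 = 0.6582
beam 3: φ=45°, α=60°
  direction (0.5000, 0.8660); cell (4,2); t to first gridline: x 1.1400, y 0.7044 (then +2.0000 / +1.1547)
    (4,3) via y @ 0.7044
    (5,3) via x @ 1.1400  # hit
  → r_3 = 1.1400
beam 4: φ=90°, α=105°
  direction (-0.2588, 0.9659); cell (4,2); t to first gridline: x 1.6614, y 0.6315 (then +3.8637 / +1.0353)
    (4,3) via y @ 0.6315
    (3,3) via x @ 1.6614
    (3,4) via y @ 1.6668
    (3,5) via y @ 2.7021  # hit
  → r_4 = 2.7021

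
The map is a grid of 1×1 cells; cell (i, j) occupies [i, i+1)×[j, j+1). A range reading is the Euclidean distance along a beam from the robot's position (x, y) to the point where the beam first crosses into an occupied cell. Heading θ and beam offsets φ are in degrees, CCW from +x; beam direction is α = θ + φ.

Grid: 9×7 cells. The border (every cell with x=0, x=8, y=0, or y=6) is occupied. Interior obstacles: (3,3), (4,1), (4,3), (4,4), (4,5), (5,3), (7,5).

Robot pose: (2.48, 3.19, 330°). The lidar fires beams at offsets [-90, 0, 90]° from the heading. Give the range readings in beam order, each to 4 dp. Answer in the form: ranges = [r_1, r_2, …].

beam 1: φ=-90°, α=240°
  d=(-0.5000,-0.8660)  start (2,3)  tX=0.9600 tY=0.2194  stride 1/|dx|=2.0000 1/|dy|=1.1547
    cross y-line → (2,2), t=0.2194
    cross x-line → (1,2), t=0.9600
    cross y-line → (1,1), t=1.3741
    cross y-line → (1,0), t=2.5288 (wall)
  → r_1 = 2.5288
beam 2: φ=0°, α=330°
  d=(0.8660,-0.5000)  start (2,3)  tX=0.6004 tY=0.3800  stride 1/|dx|=1.1547 1/|dy|=2.0000
    cross y-line → (2,2), t=0.3800
    cross x-line → (3,2), t=0.6004
    cross x-line → (4,2), t=1.7551
    cross y-line → (4,1), t=2.3800 (wall)
  → r_2 = 2.3800
beam 3: φ=90°, α=60°
  d=(0.5000,0.8660)  start (2,3)  tX=1.0400 tY=0.9353  stride 1/|dx|=2.0000 1/|dy|=1.1547
    cross y-line → (2,4), t=0.9353
    cross x-line → (3,4), t=1.0400
    cross y-line → (3,5), t=2.0900
    cross x-line → (4,5), t=3.0400 (wall)
  → r_3 = 3.0400

ranges = [2.5288, 2.3800, 3.0400]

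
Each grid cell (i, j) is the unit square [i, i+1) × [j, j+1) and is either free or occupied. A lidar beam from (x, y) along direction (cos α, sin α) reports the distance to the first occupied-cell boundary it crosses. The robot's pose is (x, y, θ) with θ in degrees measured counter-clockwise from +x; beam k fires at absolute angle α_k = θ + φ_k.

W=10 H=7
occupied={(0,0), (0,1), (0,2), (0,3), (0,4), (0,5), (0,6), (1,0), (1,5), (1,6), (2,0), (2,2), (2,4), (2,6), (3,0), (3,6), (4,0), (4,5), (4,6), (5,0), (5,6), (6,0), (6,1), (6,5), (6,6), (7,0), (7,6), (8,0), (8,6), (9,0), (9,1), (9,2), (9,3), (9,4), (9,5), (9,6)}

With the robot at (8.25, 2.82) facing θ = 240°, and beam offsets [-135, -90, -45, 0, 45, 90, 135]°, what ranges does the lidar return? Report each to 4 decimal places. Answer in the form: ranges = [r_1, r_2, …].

ranges = [3.2922, 4.3600, 7.0319, 2.1016, 1.8842, 0.8660, 0.7765]

beam 1: φ=-135°, α=105°
  dir = (cos 105°, sin 105°) = (-0.2588, 0.9659); from cell (8,2)
  next x-line at t=0.9659, next y-line at t=0.1863; Δt_x=3.8637, Δt_y=1.0353
    y: enter (8,3) at t=0.1863
    x: enter (7,3) at t=0.9659
    y: enter (7,4) at t=1.2216
    y: enter (7,5) at t=2.2569
    y: enter (7,6) at t=3.2922 ← occupied
  → r_1 = 3.2922
beam 2: φ=-90°, α=150°
  dir = (cos 150°, sin 150°) = (-0.8660, 0.5000); from cell (8,2)
  next x-line at t=0.2887, next y-line at t=0.3600; Δt_x=1.1547, Δt_y=2.0000
    x: enter (7,2) at t=0.2887
    y: enter (7,3) at t=0.3600
    x: enter (6,3) at t=1.4434
    y: enter (6,4) at t=2.3600
    x: enter (5,4) at t=2.5981
    x: enter (4,4) at t=3.7528
    y: enter (4,5) at t=4.3600 ← occupied
  → r_2 = 4.3600
beam 3: φ=-45°, α=195°
  dir = (cos 195°, sin 195°) = (-0.9659, -0.2588); from cell (8,2)
  next x-line at t=0.2588, next y-line at t=3.1682; Δt_x=1.0353, Δt_y=3.8637
    x: enter (7,2) at t=0.2588
    x: enter (6,2) at t=1.2941
    x: enter (5,2) at t=2.3294
    y: enter (5,1) at t=3.1682
    x: enter (4,1) at t=3.3646
    x: enter (3,1) at t=4.3999
    x: enter (2,1) at t=5.4352
    x: enter (1,1) at t=6.4705
    y: enter (1,0) at t=7.0319 ← occupied
  → r_3 = 7.0319
beam 4: φ=0°, α=240°
  dir = (cos 240°, sin 240°) = (-0.5000, -0.8660); from cell (8,2)
  next x-line at t=0.5000, next y-line at t=0.9469; Δt_x=2.0000, Δt_y=1.1547
    x: enter (7,2) at t=0.5000
    y: enter (7,1) at t=0.9469
    y: enter (7,0) at t=2.1016 ← occupied
  → r_4 = 2.1016
beam 5: φ=45°, α=285°
  dir = (cos 285°, sin 285°) = (0.2588, -0.9659); from cell (8,2)
  next x-line at t=2.8978, next y-line at t=0.8489; Δt_x=3.8637, Δt_y=1.0353
    y: enter (8,1) at t=0.8489
    y: enter (8,0) at t=1.8842 ← occupied
  → r_5 = 1.8842
beam 6: φ=90°, α=330°
  dir = (cos 330°, sin 330°) = (0.8660, -0.5000); from cell (8,2)
  next x-line at t=0.8660, next y-line at t=1.6400; Δt_x=1.1547, Δt_y=2.0000
    x: enter (9,2) at t=0.8660 ← occupied
  → r_6 = 0.8660
beam 7: φ=135°, α=15°
  dir = (cos 15°, sin 15°) = (0.9659, 0.2588); from cell (8,2)
  next x-line at t=0.7765, next y-line at t=0.6955; Δt_x=1.0353, Δt_y=3.8637
    y: enter (8,3) at t=0.6955
    x: enter (9,3) at t=0.7765 ← occupied
  → r_7 = 0.7765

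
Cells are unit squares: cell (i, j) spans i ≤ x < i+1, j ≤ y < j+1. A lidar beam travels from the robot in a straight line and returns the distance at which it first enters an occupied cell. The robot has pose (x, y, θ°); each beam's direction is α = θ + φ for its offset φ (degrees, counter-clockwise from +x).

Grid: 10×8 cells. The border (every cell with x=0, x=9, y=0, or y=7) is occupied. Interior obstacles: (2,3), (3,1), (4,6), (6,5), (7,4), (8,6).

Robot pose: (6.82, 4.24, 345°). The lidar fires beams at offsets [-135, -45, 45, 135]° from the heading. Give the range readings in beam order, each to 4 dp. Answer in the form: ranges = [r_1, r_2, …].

beam 1: φ=-135°, α=210°
  direction (-0.8660, -0.5000); cell (6,4); t to first gridline: x 0.9469, y 0.4800 (then +1.1547 / +2.0000)
    (6,3) via y @ 0.4800
    (5,3) via x @ 0.9469
    (4,3) via x @ 2.1016
    (4,2) via y @ 2.4800
    (3,2) via x @ 3.2563
    (2,2) via x @ 4.4110
    (2,1) via y @ 4.4800
    (1,1) via x @ 5.5657
    (1,0) via y @ 6.4800  # hit
  → r_1 = 6.4800
beam 2: φ=-45°, α=300°
  direction (0.5000, -0.8660); cell (6,4); t to first gridline: x 0.3600, y 0.2771 (then +2.0000 / +1.1547)
    (6,3) via y @ 0.2771
    (7,3) via x @ 0.3600
    (7,2) via y @ 1.4318
    (8,2) via x @ 2.3600
    (8,1) via y @ 2.5865
    (8,0) via y @ 3.7412  # hit
  → r_2 = 3.7412
beam 3: φ=45°, α=30°
  direction (0.8660, 0.5000); cell (6,4); t to first gridline: x 0.2078, y 1.5200 (then +1.1547 / +2.0000)
    (7,4) via x @ 0.2078  # hit
  → r_3 = 0.2078
beam 4: φ=135°, α=120°
  direction (-0.5000, 0.8660); cell (6,4); t to first gridline: x 1.6400, y 0.8776 (then +2.0000 / +1.1547)
    (6,5) via y @ 0.8776  # hit
  → r_4 = 0.8776

ranges = [6.4800, 3.7412, 0.2078, 0.8776]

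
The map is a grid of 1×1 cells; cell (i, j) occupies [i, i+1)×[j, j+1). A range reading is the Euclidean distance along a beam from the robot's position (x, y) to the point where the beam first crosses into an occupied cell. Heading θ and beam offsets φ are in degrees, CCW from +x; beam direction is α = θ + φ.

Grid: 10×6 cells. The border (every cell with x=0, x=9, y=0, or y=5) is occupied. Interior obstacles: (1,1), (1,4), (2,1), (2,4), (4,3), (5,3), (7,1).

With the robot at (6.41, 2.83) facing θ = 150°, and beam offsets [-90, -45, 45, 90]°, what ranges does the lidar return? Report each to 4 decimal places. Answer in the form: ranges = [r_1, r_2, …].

beam 1: φ=-90°, α=60°
  direction (0.5000, 0.8660); cell (6,2); t to first gridline: x 1.1800, y 0.1963 (then +2.0000 / +1.1547)
    (6,3) via y @ 0.1963
    (7,3) via x @ 1.1800
    (7,4) via y @ 1.3510
    (7,5) via y @ 2.5057  # hit
  → r_1 = 2.5057
beam 2: φ=-45°, α=105°
  direction (-0.2588, 0.9659); cell (6,2); t to first gridline: x 1.5841, y 0.1760 (then +3.8637 / +1.0353)
    (6,3) via y @ 0.1760
    (6,4) via y @ 1.2113
    (5,4) via x @ 1.5841
    (5,5) via y @ 2.2465  # hit
  → r_2 = 2.2465
beam 3: φ=45°, α=195°
  direction (-0.9659, -0.2588); cell (6,2); t to first gridline: x 0.4245, y 3.2069 (then +1.0353 / +3.8637)
    (5,2) via x @ 0.4245
    (4,2) via x @ 1.4597
    (3,2) via x @ 2.4950
    (3,1) via y @ 3.2069
    (2,1) via x @ 3.5303  # hit
  → r_3 = 3.5303
beam 4: φ=90°, α=240°
  direction (-0.5000, -0.8660); cell (6,2); t to first gridline: x 0.8200, y 0.9584 (then +2.0000 / +1.1547)
    (5,2) via x @ 0.8200
    (5,1) via y @ 0.9584
    (5,0) via y @ 2.1131  # hit
  → r_4 = 2.1131

ranges = [2.5057, 2.2465, 3.5303, 2.1131]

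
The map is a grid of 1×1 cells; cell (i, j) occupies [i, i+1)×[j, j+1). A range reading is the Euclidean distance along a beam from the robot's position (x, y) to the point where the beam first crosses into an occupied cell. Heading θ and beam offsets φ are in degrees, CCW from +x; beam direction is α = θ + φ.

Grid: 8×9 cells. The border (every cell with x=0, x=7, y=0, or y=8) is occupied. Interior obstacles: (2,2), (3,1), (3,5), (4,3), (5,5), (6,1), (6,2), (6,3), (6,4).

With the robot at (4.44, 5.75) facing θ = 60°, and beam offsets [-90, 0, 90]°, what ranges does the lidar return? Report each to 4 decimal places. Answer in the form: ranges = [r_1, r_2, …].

beam 1: φ=-90°, α=330°
  direction (0.8660, -0.5000); cell (4,5); t to first gridline: x 0.6466, y 1.5000 (then +1.1547 / +2.0000)
    (5,5) via x @ 0.6466  # hit
  → r_1 = 0.6466
beam 2: φ=0°, α=60°
  direction (0.5000, 0.8660); cell (4,5); t to first gridline: x 1.1200, y 0.2887 (then +2.0000 / +1.1547)
    (4,6) via y @ 0.2887
    (5,6) via x @ 1.1200
    (5,7) via y @ 1.4434
    (5,8) via y @ 2.5981  # hit
  → r_2 = 2.5981
beam 3: φ=90°, α=150°
  direction (-0.8660, 0.5000); cell (4,5); t to first gridline: x 0.5081, y 0.5000 (then +1.1547 / +2.0000)
    (4,6) via y @ 0.5000
    (3,6) via x @ 0.5081
    (2,6) via x @ 1.6628
    (2,7) via y @ 2.5000
    (1,7) via x @ 2.8175
    (0,7) via x @ 3.9722  # hit
  → r_3 = 3.9722

ranges = [0.6466, 2.5981, 3.9722]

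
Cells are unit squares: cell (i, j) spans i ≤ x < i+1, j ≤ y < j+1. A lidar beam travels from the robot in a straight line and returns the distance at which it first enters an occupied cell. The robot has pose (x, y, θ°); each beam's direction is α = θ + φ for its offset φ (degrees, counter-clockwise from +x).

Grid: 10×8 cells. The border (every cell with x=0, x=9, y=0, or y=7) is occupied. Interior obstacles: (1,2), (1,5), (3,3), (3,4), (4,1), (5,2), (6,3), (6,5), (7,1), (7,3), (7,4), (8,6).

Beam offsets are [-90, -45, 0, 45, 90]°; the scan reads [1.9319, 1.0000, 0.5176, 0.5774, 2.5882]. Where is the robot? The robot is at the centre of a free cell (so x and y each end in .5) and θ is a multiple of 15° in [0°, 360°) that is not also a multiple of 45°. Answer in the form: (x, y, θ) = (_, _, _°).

Candidates: 36 free-cell centres × 16 headings = 576 poses. Raycast each; keep the one whose scan matches to 4 dp.
  (2.5, 3.5, 30°): beam 1 = 2.8868 ≠ 1.9319 ✗
  (2.5, 4.5, 15°): beam 1 = 3.6235 ≠ 1.9319 ✗
  (6.5, 2.5, 285°): beam 1 = 0.5176 ≠ 1.9319 ✗
  (6.5, 2.5, 15°): beam 1 = 1.5529 ≠ 1.9319 ✗
  …
  (2.5, 4.5, 345°): r_1=1.9319, r_2=1.0000, r_3=0.5176, r_4=0.5774, r_5=2.5882 — all match ✓
No second candidate reproduces the full scan.

(x, y, θ) = (2.5, 4.5, 345°)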